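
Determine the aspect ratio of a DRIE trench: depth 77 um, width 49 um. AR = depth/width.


Step 1: AR = depth / width
Step 2: AR = 77 / 49
AR = 1.6


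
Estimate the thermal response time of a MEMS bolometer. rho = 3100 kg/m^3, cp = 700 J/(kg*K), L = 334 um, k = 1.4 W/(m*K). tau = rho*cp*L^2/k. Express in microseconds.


Step 1: Convert L to m: L = 334e-6 m
Step 2: L^2 = (334e-6)^2 = 1.11556e-07 m^2
Step 3: tau = 3100 * 700 * 1.11556e-07 / 1.4 = 1.729118e-01 s
Step 4: Convert to microseconds (multiply by 1e6).
tau = 172911.8 us


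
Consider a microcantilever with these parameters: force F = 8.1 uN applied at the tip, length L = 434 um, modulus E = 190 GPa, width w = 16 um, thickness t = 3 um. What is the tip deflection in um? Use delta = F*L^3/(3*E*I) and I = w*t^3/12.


Step 1: Calculate the second moment of area.
I = w * t^3 / 12 = 16 * 3^3 / 12 = 36.0 um^4
Step 2: Convert E to consistent units (1 GPa = 1000 uN/um^2).
E = 190 GPa = 190000 uN/um^2
Step 3: Calculate tip deflection.
delta = F * L^3 / (3 * E * I)
delta = 8.1 * 434^3 / (3 * 190000 * 36.0)
delta = 32.2684 um


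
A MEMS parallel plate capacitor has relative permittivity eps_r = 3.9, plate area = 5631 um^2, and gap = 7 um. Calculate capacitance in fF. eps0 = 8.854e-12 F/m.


Step 1: Convert area to m^2: A = 5631e-12 m^2
Step 2: Convert gap to m: d = 7e-6 m
Step 3: C = eps0 * eps_r * A / d
C = 8.854e-12 * 3.9 * 5631e-12 / 7e-6
Step 4: Convert to fF (multiply by 1e15).
C = 27.78 fF


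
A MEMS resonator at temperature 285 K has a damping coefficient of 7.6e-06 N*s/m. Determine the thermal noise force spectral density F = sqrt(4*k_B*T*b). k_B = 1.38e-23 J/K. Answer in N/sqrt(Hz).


Step 1: Compute 4 * k_B * T * b
= 4 * 1.38e-23 * 285 * 7.6e-06
= 1.1956e-25 N^2/Hz
Step 2: F_noise = sqrt(1.1956e-25)
F_noise = 3.46e-13 N/sqrt(Hz)


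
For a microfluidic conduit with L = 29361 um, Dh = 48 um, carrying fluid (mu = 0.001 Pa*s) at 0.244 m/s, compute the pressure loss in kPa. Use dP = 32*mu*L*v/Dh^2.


Step 1: Convert to SI: L = 29361e-6 m, Dh = 48e-6 m
Step 2: dP = 32 * 0.001 * 29361e-6 * 0.244 / (48e-6)^2
Step 3: dP = 99501.17 Pa
Step 4: Convert to kPa: dP = 99.5 kPa


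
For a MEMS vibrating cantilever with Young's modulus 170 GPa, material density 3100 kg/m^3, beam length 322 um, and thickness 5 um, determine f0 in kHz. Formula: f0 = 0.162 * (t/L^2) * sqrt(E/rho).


Step 1: Convert units to SI.
t_SI = 5e-6 m, L_SI = 322e-6 m
Step 2: Calculate sqrt(E/rho).
sqrt(170e9 / 3100) = 7405.32 m/s
Step 3: Compute f0.
f0 = 0.162 * 5e-6 / (322e-6)^2 * 7405.32 = 57851.8 Hz = 57.85 kHz


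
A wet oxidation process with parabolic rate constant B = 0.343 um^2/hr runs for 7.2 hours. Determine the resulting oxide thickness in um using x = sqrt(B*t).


Step 1: Compute B*t = 0.343 * 7.2 = 2.4696
Step 2: x = sqrt(2.4696)
x = 1.571 um


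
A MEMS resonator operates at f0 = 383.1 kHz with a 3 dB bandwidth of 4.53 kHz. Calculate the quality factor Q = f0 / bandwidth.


Step 1: Q = f0 / bandwidth
Step 2: Q = 383.1 / 4.53
Q = 84.6


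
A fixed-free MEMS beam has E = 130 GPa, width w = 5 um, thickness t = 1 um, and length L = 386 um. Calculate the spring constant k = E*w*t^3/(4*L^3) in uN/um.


Step 1: Convert E to consistent units (1 GPa = 1000 uN/um^2).
E = 130 GPa = 130000 uN/um^2
Step 2: Compute t^3 = 1^3 = 1
Step 3: Compute L^3 = 386^3 = 57512456
Step 4: k = 130000 * 5 * 1 / (4 * 57512456)
k = 0.0028 uN/um


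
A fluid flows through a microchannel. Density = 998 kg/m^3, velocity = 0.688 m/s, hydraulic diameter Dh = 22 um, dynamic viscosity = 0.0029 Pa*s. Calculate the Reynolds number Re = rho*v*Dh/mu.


Step 1: Convert Dh to meters: Dh = 22e-6 m
Step 2: Re = rho * v * Dh / mu
Re = 998 * 0.688 * 22e-6 / 0.0029
Re = 5.209


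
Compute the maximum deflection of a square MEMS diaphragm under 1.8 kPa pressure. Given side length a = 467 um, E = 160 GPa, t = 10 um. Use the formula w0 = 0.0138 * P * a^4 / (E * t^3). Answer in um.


Step 1: Convert pressure to compatible units (E is in GPa, so P in GPa).
P = 1.8 kPa = 1.8e-6 GPa
Step 2: Compute numerator: 0.0138 * P * a^4.
a^4 = 467^4 = 47562811921
numerator = 0.0138 * 1.8e-6 * 47562811921 = 1.181e+03
Step 3: Compute denominator: E * t^3 = 160 * 10^3 = 160000
Step 4: w0 = numerator / denominator = 1.181e+03 / 160000 = 0.0074 um


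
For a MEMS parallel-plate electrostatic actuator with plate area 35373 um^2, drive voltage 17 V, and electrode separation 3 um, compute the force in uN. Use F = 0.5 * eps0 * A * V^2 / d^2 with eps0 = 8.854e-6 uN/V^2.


Step 1: Identify parameters.
eps0 = 8.854e-6 uN/V^2, A = 35373 um^2, V = 17 V, d = 3 um
Step 2: Compute V^2 = 17^2 = 289
Step 3: Compute d^2 = 3^2 = 9
Step 4: F = 0.5 * 8.854e-6 * 35373 * 289 / 9
F = 5.028 uN


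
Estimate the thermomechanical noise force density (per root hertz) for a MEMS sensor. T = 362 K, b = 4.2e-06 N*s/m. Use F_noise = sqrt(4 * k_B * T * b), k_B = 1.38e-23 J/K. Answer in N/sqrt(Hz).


Step 1: Compute 4 * k_B * T * b
= 4 * 1.38e-23 * 362 * 4.2e-06
= 8.3926e-26 N^2/Hz
Step 2: F_noise = sqrt(8.3926e-26)
F_noise = 2.90e-13 N/sqrt(Hz)


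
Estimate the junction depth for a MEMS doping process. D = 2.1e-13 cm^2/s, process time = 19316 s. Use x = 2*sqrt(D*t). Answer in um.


Step 1: Compute D*t = 2.1e-13 * 19316 = 4.05636e-09 cm^2
Step 2: sqrt(D*t) = 6.36896e-05 cm
Step 3: x = 2 * 6.36896e-05 cm = 1.273792e-04 cm
Step 4: Convert to um (1 cm = 1e4 um): x = 1.274 um


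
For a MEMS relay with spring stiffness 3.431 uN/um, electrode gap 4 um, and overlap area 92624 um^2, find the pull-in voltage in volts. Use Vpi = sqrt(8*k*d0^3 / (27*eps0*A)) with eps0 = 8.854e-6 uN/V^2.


Step 1: Compute numerator: 8 * k * d0^3 = 8 * 3.431 * 4^3 = 1756.672
Step 2: Compute denominator: 27 * eps0 * A = 27 * 8.854e-6 * 92624 = 22.142508
Step 3: Vpi = sqrt(1756.672 / 22.142508)
Vpi = 8.91 V


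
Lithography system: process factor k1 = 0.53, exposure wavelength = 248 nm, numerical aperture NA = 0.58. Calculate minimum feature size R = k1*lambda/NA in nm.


Step 1: Identify values: k1 = 0.53, lambda = 248 nm, NA = 0.58
Step 2: R = k1 * lambda / NA
R = 0.53 * 248 / 0.58
R = 226.6 nm


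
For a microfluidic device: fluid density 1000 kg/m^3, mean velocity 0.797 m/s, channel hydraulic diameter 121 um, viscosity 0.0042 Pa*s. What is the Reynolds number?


Step 1: Convert Dh to meters: Dh = 121e-6 m
Step 2: Re = rho * v * Dh / mu
Re = 1000 * 0.797 * 121e-6 / 0.0042
Re = 22.961


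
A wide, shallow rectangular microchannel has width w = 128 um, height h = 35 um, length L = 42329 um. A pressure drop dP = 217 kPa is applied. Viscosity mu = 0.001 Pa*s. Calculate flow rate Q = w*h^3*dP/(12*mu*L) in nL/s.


Step 1: Convert all dimensions to SI (meters).
w = 128e-6 m, h = 35e-6 m, L = 42329e-6 m, dP = 217e3 Pa
Step 2: Q = w * h^3 * dP / (12 * mu * L)
Q = 128e-6 * (35e-6)^3 * 217e3 / (12 * 0.001 * 42329e-6) = 2.34452346e-09 m^3/s
Step 3: Convert Q from m^3/s to nL/s (1 m^3 = 1e12 nL, so multiply by 1e12).
Q = 2344.523 nL/s


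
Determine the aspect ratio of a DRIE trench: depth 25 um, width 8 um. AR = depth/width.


Step 1: AR = depth / width
Step 2: AR = 25 / 8
AR = 3.1


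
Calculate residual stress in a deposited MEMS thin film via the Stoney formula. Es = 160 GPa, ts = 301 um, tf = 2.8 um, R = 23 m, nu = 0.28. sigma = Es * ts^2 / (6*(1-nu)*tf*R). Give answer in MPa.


Step 1: Compute numerator: Es * ts^2 = 160 * 301^2 = 14496160 (GPa*um^2)
Step 2: Compute denominator (R in um): 6*(1-nu)*tf*R = 6*0.72*2.8*23e6 = 278208000.0 (um^2)
Step 3: sigma (GPa) = 14496160 / 278208000.0 = 5.2105e-02 GPa
Step 4: Convert to MPa (x1000): sigma = 52.1 MPa


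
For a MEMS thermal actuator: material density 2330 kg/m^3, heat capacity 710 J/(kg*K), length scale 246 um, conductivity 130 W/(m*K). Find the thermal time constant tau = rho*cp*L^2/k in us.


Step 1: Convert L to m: L = 246e-6 m
Step 2: L^2 = (246e-6)^2 = 6.0516e-08 m^2
Step 3: tau = 2330 * 710 * 6.0516e-08 / 130 = 7.7008938e-04 s
Step 4: Convert to microseconds (multiply by 1e6).
tau = 770.089 us


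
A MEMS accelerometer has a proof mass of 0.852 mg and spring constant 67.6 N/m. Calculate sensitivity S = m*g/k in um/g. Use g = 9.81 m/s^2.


Step 1: Convert mass: m = 0.852 mg = 8.52e-07 kg
Step 2: S = m * g / k = 8.52e-07 * 9.81 / 67.6
Step 3: S = 1.24e-07 m/g
Step 4: Convert to um/g: S = 0.124 um/g


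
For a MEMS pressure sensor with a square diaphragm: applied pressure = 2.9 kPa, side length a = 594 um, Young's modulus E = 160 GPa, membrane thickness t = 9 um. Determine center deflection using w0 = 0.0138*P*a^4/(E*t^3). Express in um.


Step 1: Convert pressure to compatible units (E is in GPa, so P in GPa).
P = 2.9 kPa = 2.9e-6 GPa
Step 2: Compute numerator: 0.0138 * P * a^4.
a^4 = 594^4 = 124493242896
numerator = 0.0138 * 2.9e-6 * 124493242896 = 4.9822e+03
Step 3: Compute denominator: E * t^3 = 160 * 9^3 = 116640
Step 4: w0 = numerator / denominator = 4.9822e+03 / 116640 = 0.0427 um


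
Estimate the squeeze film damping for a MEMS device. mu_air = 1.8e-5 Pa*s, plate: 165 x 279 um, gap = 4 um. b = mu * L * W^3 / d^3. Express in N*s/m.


Step 1: Convert to SI.
L = 165e-6 m, W = 279e-6 m, d = 4e-6 m
Step 2: W^3 = (279e-6)^3 = 2.17e-11 m^3
Step 3: d^3 = (4e-6)^3 = 6.40e-17 m^3
Step 4: b = 1.8e-5 * 165e-6 * 2.17e-11 / 6.40e-17
b = 1.01e-03 N*s/m


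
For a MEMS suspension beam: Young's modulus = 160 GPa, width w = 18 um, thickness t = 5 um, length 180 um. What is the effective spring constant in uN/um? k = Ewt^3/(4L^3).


Step 1: Convert E to consistent units (1 GPa = 1000 uN/um^2).
E = 160 GPa = 160000 uN/um^2
Step 2: Compute t^3 = 5^3 = 125
Step 3: Compute L^3 = 180^3 = 5832000
Step 4: k = 160000 * 18 * 125 / (4 * 5832000)
k = 15.4321 uN/um


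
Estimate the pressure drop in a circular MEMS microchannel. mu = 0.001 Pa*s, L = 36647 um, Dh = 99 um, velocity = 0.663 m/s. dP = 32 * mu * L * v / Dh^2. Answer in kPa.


Step 1: Convert to SI: L = 36647e-6 m, Dh = 99e-6 m
Step 2: dP = 32 * 0.001 * 36647e-6 * 0.663 / (99e-6)^2
Step 3: dP = 79328.92 Pa
Step 4: Convert to kPa: dP = 79.33 kPa


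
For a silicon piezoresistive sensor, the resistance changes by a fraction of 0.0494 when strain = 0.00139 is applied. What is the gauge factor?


Step 1: Identify values.
dR/R = 0.0494, strain = 0.00139
Step 2: GF = (dR/R) / strain = 0.0494 / 0.00139
GF = 35.5


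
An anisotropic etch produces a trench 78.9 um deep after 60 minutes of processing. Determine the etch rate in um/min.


Step 1: Etch rate = depth / time
Step 2: rate = 78.9 / 60
rate = 1.315 um/min


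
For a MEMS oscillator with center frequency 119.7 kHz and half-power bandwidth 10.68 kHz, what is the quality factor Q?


Step 1: Q = f0 / bandwidth
Step 2: Q = 119.7 / 10.68
Q = 11.2


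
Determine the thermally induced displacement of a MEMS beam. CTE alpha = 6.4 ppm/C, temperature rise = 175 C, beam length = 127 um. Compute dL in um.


Step 1: Convert CTE: alpha = 6.4 ppm/C = 6.4e-6 /C
Step 2: dL = 6.4e-6 * 175 * 127
dL = 0.1422 um


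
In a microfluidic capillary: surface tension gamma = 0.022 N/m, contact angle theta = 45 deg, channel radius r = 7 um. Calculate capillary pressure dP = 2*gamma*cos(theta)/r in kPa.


Step 1: cos(45 deg) = 0.7071
Step 2: Convert r to m: r = 7e-6 m
Step 3: dP = 2 * 0.022 * 0.7071 / 7e-6 = 4444.6 Pa
Step 4: Convert Pa to kPa (divide by 1000).
dP = 4.44 kPa


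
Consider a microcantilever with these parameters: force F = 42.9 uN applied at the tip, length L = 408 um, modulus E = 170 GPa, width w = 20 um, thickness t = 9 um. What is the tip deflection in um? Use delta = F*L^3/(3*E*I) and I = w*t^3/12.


Step 1: Calculate the second moment of area.
I = w * t^3 / 12 = 20 * 9^3 / 12 = 1215.0 um^4
Step 2: Convert E to consistent units (1 GPa = 1000 uN/um^2).
E = 170 GPa = 170000 uN/um^2
Step 3: Calculate tip deflection.
delta = F * L^3 / (3 * E * I)
delta = 42.9 * 408^3 / (3 * 170000 * 1215.0)
delta = 4.7021 um


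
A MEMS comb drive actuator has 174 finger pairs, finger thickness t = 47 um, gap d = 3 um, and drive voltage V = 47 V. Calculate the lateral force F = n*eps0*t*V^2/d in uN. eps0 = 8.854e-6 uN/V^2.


Step 1: Parameters: n=174, eps0=8.854e-6 uN/V^2, t=47 um, V=47 V, d=3 um
Step 2: V^2 = 2209
Step 3: F = 174 * 8.854e-6 * 47 * 2209 / 3
F = 53.316 uN


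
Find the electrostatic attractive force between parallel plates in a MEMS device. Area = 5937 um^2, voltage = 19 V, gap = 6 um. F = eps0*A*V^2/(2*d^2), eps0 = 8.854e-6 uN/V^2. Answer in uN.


Step 1: Identify parameters.
eps0 = 8.854e-6 uN/V^2, A = 5937 um^2, V = 19 V, d = 6 um
Step 2: Compute V^2 = 19^2 = 361
Step 3: Compute d^2 = 6^2 = 36
Step 4: F = 0.5 * 8.854e-6 * 5937 * 361 / 36
F = 0.264 uN


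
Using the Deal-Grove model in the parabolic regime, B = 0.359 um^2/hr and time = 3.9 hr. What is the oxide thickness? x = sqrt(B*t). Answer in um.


Step 1: Compute B*t = 0.359 * 3.9 = 1.4001
Step 2: x = sqrt(1.4001)
x = 1.183 um


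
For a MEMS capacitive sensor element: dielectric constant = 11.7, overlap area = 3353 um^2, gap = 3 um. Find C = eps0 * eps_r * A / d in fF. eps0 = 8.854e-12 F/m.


Step 1: Convert area to m^2: A = 3353e-12 m^2
Step 2: Convert gap to m: d = 3e-6 m
Step 3: C = eps0 * eps_r * A / d
C = 8.854e-12 * 11.7 * 3353e-12 / 3e-6
Step 4: Convert to fF (multiply by 1e15).
C = 115.78 fF


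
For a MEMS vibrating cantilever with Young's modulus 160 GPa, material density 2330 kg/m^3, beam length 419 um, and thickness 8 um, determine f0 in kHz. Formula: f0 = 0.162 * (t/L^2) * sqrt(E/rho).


Step 1: Convert units to SI.
t_SI = 8e-6 m, L_SI = 419e-6 m
Step 2: Calculate sqrt(E/rho).
sqrt(160e9 / 2330) = 8286.71 m/s
Step 3: Compute f0.
f0 = 0.162 * 8e-6 / (419e-6)^2 * 8286.71 = 61172.9 Hz = 61.17 kHz


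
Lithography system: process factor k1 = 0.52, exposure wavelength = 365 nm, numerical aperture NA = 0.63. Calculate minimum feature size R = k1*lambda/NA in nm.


Step 1: Identify values: k1 = 0.52, lambda = 365 nm, NA = 0.63
Step 2: R = k1 * lambda / NA
R = 0.52 * 365 / 0.63
R = 301.3 nm


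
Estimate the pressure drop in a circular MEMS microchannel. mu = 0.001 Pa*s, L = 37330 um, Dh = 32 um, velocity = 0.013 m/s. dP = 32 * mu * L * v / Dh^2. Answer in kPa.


Step 1: Convert to SI: L = 37330e-6 m, Dh = 32e-6 m
Step 2: dP = 32 * 0.001 * 37330e-6 * 0.013 / (32e-6)^2
Step 3: dP = 15165.31 Pa
Step 4: Convert to kPa: dP = 15.17 kPa


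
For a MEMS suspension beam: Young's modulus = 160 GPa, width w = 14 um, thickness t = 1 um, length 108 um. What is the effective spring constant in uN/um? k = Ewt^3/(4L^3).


Step 1: Convert E to consistent units (1 GPa = 1000 uN/um^2).
E = 160 GPa = 160000 uN/um^2
Step 2: Compute t^3 = 1^3 = 1
Step 3: Compute L^3 = 108^3 = 1259712
Step 4: k = 160000 * 14 * 1 / (4 * 1259712)
k = 0.4445 uN/um


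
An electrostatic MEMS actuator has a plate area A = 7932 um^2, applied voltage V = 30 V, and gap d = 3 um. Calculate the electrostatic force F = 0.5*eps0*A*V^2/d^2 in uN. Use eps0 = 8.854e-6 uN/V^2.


Step 1: Identify parameters.
eps0 = 8.854e-6 uN/V^2, A = 7932 um^2, V = 30 V, d = 3 um
Step 2: Compute V^2 = 30^2 = 900
Step 3: Compute d^2 = 3^2 = 9
Step 4: F = 0.5 * 8.854e-6 * 7932 * 900 / 9
F = 3.511 uN


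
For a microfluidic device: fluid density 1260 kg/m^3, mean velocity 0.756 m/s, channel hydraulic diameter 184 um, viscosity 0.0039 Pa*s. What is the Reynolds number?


Step 1: Convert Dh to meters: Dh = 184e-6 m
Step 2: Re = rho * v * Dh / mu
Re = 1260 * 0.756 * 184e-6 / 0.0039
Re = 44.941


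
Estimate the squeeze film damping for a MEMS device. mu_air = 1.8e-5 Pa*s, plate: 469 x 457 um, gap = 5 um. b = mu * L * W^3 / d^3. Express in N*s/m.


Step 1: Convert to SI.
L = 469e-6 m, W = 457e-6 m, d = 5e-6 m
Step 2: W^3 = (457e-6)^3 = 9.54e-11 m^3
Step 3: d^3 = (5e-6)^3 = 1.25e-16 m^3
Step 4: b = 1.8e-5 * 469e-6 * 9.54e-11 / 1.25e-16
b = 6.45e-03 N*s/m


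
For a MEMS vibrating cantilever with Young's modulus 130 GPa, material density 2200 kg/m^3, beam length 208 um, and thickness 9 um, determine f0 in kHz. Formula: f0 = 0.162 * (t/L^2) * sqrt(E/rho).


Step 1: Convert units to SI.
t_SI = 9e-6 m, L_SI = 208e-6 m
Step 2: Calculate sqrt(E/rho).
sqrt(130e9 / 2200) = 7687.06 m/s
Step 3: Compute f0.
f0 = 0.162 * 9e-6 / (208e-6)^2 * 7687.06 = 259054.5 Hz = 259.05 kHz


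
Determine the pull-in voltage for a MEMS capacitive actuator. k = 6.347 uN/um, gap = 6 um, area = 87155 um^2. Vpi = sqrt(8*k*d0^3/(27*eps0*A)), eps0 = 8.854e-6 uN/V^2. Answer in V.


Step 1: Compute numerator: 8 * k * d0^3 = 8 * 6.347 * 6^3 = 10967.616
Step 2: Compute denominator: 27 * eps0 * A = 27 * 8.854e-6 * 87155 = 20.8351
Step 3: Vpi = sqrt(10967.616 / 20.8351)
Vpi = 22.94 V


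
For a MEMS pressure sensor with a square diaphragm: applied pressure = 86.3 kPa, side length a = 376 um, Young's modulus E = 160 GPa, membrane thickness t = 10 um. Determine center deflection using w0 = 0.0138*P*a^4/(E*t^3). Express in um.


Step 1: Convert pressure to compatible units (E is in GPa, so P in GPa).
P = 86.3 kPa = 86.3e-6 GPa
Step 2: Compute numerator: 0.0138 * P * a^4.
a^4 = 376^4 = 19987173376
numerator = 0.0138 * 86.3e-6 * 19987173376 = 2.38035e+04
Step 3: Compute denominator: E * t^3 = 160 * 10^3 = 160000
Step 4: w0 = numerator / denominator = 2.38035e+04 / 160000 = 0.1488 um


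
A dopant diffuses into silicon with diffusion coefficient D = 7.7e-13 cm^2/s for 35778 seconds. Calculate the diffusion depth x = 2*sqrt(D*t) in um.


Step 1: Compute D*t = 7.7e-13 * 35778 = 2.754906e-08 cm^2
Step 2: sqrt(D*t) = 1.6598e-04 cm
Step 3: x = 2 * 1.6598e-04 cm = 3.3196e-04 cm
Step 4: Convert to um (1 cm = 1e4 um): x = 3.32 um


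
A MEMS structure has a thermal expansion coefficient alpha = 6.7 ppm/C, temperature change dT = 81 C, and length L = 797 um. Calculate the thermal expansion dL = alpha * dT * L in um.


Step 1: Convert CTE: alpha = 6.7 ppm/C = 6.7e-6 /C
Step 2: dL = 6.7e-6 * 81 * 797
dL = 0.4325 um


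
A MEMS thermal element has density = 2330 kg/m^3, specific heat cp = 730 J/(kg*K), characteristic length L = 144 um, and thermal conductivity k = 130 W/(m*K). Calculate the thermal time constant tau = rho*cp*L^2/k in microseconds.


Step 1: Convert L to m: L = 144e-6 m
Step 2: L^2 = (144e-6)^2 = 2.0736e-08 m^2
Step 3: tau = 2330 * 730 * 2.0736e-08 / 130 = 2.7130663e-04 s
Step 4: Convert to microseconds (multiply by 1e6).
tau = 271.307 us


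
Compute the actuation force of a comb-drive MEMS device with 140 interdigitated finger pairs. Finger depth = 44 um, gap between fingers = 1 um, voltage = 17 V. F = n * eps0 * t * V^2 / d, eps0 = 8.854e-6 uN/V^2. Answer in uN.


Step 1: Parameters: n=140, eps0=8.854e-6 uN/V^2, t=44 um, V=17 V, d=1 um
Step 2: V^2 = 289
Step 3: F = 140 * 8.854e-6 * 44 * 289 / 1
F = 15.762 uN


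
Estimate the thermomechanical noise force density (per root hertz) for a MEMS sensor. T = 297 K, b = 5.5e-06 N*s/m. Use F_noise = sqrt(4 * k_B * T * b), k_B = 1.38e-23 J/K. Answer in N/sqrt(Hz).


Step 1: Compute 4 * k_B * T * b
= 4 * 1.38e-23 * 297 * 5.5e-06
= 9.0169e-26 N^2/Hz
Step 2: F_noise = sqrt(9.0169e-26)
F_noise = 3.00e-13 N/sqrt(Hz)


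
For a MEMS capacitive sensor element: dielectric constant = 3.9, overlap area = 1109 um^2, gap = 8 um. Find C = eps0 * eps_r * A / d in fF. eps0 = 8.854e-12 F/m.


Step 1: Convert area to m^2: A = 1109e-12 m^2
Step 2: Convert gap to m: d = 8e-6 m
Step 3: C = eps0 * eps_r * A / d
C = 8.854e-12 * 3.9 * 1109e-12 / 8e-6
Step 4: Convert to fF (multiply by 1e15).
C = 4.79 fF


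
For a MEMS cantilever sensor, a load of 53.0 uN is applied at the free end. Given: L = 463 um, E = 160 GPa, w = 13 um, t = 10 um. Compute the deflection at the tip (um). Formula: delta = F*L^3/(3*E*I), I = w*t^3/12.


Step 1: Calculate the second moment of area.
I = w * t^3 / 12 = 13 * 10^3 / 12 = 1083.3333 um^4
Step 2: Convert E to consistent units (1 GPa = 1000 uN/um^2).
E = 160 GPa = 160000 uN/um^2
Step 3: Calculate tip deflection.
delta = F * L^3 / (3 * E * I)
delta = 53.0 * 463^3 / (3 * 160000 * 1083.3333)
delta = 10.1162 um


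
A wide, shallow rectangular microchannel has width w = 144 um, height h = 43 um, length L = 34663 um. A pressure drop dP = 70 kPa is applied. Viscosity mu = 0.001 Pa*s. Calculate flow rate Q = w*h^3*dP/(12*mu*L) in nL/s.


Step 1: Convert all dimensions to SI (meters).
w = 144e-6 m, h = 43e-6 m, L = 34663e-6 m, dP = 70e3 Pa
Step 2: Q = w * h^3 * dP / (12 * mu * L)
Q = 144e-6 * (43e-6)^3 * 70e3 / (12 * 0.001 * 34663e-6) = 1.9267196e-09 m^3/s
Step 3: Convert Q from m^3/s to nL/s (1 m^3 = 1e12 nL, so multiply by 1e12).
Q = 1926.72 nL/s


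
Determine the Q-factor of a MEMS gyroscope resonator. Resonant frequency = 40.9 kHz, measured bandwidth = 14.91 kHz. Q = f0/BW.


Step 1: Q = f0 / bandwidth
Step 2: Q = 40.9 / 14.91
Q = 2.7


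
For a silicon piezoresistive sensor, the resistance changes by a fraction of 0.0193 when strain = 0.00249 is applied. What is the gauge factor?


Step 1: Identify values.
dR/R = 0.0193, strain = 0.00249
Step 2: GF = (dR/R) / strain = 0.0193 / 0.00249
GF = 7.8


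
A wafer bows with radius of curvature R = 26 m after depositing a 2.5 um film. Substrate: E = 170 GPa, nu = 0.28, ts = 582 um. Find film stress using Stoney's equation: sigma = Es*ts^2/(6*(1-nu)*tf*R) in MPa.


Step 1: Compute numerator: Es * ts^2 = 170 * 582^2 = 57583080 (GPa*um^2)
Step 2: Compute denominator (R in um): 6*(1-nu)*tf*R = 6*0.72*2.5*26e6 = 280800000.0 (um^2)
Step 3: sigma (GPa) = 57583080 / 280800000.0 = 2.05068e-01 GPa
Step 4: Convert to MPa (x1000): sigma = 205.1 MPa


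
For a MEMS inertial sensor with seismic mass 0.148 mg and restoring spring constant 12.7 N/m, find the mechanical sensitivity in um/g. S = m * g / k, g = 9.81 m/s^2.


Step 1: Convert mass: m = 0.148 mg = 1.48e-07 kg
Step 2: S = m * g / k = 1.48e-07 * 9.81 / 12.7
Step 3: S = 1.14e-07 m/g
Step 4: Convert to um/g: S = 0.114 um/g


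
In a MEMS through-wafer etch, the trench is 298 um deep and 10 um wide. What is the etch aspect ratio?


Step 1: AR = depth / width
Step 2: AR = 298 / 10
AR = 29.8


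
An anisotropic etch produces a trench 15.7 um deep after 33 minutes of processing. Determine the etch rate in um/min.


Step 1: Etch rate = depth / time
Step 2: rate = 15.7 / 33
rate = 0.476 um/min


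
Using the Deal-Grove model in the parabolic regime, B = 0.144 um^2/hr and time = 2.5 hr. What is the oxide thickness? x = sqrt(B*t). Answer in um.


Step 1: Compute B*t = 0.144 * 2.5 = 0.36
Step 2: x = sqrt(0.36)
x = 0.6 um


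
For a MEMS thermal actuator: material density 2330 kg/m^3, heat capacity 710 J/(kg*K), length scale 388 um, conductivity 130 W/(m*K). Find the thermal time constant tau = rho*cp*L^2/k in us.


Step 1: Convert L to m: L = 388e-6 m
Step 2: L^2 = (388e-6)^2 = 1.50544e-07 m^2
Step 3: tau = 2330 * 710 * 1.50544e-07 / 130 = 1.9157303e-03 s
Step 4: Convert to microseconds (multiply by 1e6).
tau = 1915.73 us


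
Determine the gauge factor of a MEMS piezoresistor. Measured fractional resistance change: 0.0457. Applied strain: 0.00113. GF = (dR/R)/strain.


Step 1: Identify values.
dR/R = 0.0457, strain = 0.00113
Step 2: GF = (dR/R) / strain = 0.0457 / 0.00113
GF = 40.4


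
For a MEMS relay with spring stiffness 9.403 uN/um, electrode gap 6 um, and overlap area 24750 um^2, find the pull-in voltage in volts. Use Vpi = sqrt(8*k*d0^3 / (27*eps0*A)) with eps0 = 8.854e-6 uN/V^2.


Step 1: Compute numerator: 8 * k * d0^3 = 8 * 9.403 * 6^3 = 16248.384
Step 2: Compute denominator: 27 * eps0 * A = 27 * 8.854e-6 * 24750 = 5.916686
Step 3: Vpi = sqrt(16248.384 / 5.916686)
Vpi = 52.4 V


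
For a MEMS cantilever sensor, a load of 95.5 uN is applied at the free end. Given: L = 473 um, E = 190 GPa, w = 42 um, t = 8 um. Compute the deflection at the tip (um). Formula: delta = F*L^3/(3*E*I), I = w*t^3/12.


Step 1: Calculate the second moment of area.
I = w * t^3 / 12 = 42 * 8^3 / 12 = 1792.0 um^4
Step 2: Convert E to consistent units (1 GPa = 1000 uN/um^2).
E = 190 GPa = 190000 uN/um^2
Step 3: Calculate tip deflection.
delta = F * L^3 / (3 * E * I)
delta = 95.5 * 473^3 / (3 * 190000 * 1792.0)
delta = 9.894 um


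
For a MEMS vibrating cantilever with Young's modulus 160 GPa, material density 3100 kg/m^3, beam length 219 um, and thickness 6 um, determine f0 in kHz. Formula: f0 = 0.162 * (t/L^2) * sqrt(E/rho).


Step 1: Convert units to SI.
t_SI = 6e-6 m, L_SI = 219e-6 m
Step 2: Calculate sqrt(E/rho).
sqrt(160e9 / 3100) = 7184.21 m/s
Step 3: Compute f0.
f0 = 0.162 * 6e-6 / (219e-6)^2 * 7184.21 = 145598.6 Hz = 145.6 kHz


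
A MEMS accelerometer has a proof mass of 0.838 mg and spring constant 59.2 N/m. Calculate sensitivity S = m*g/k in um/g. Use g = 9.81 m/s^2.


Step 1: Convert mass: m = 0.838 mg = 8.38e-07 kg
Step 2: S = m * g / k = 8.38e-07 * 9.81 / 59.2
Step 3: S = 1.39e-07 m/g
Step 4: Convert to um/g: S = 0.139 um/g


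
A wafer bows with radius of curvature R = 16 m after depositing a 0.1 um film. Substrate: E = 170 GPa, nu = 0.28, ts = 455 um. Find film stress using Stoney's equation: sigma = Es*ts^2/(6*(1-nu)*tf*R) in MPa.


Step 1: Compute numerator: Es * ts^2 = 170 * 455^2 = 35194250 (GPa*um^2)
Step 2: Compute denominator (R in um): 6*(1-nu)*tf*R = 6*0.72*0.1*16e6 = 6912000.0 (um^2)
Step 3: sigma (GPa) = 35194250 / 6912000.0 = 5.091761e+00 GPa
Step 4: Convert to MPa (x1000): sigma = 5091.8 MPa


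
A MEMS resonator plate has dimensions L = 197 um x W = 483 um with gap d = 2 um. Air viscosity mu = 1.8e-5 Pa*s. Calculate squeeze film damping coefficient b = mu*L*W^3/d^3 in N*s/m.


Step 1: Convert to SI.
L = 197e-6 m, W = 483e-6 m, d = 2e-6 m
Step 2: W^3 = (483e-6)^3 = 1.13e-10 m^3
Step 3: d^3 = (2e-6)^3 = 8.00e-18 m^3
Step 4: b = 1.8e-5 * 197e-6 * 1.13e-10 / 8.00e-18
b = 4.99e-02 N*s/m


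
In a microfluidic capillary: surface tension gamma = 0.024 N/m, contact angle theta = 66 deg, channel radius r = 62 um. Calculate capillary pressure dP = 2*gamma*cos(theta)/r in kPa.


Step 1: cos(66 deg) = 0.4067
Step 2: Convert r to m: r = 62e-6 m
Step 3: dP = 2 * 0.024 * 0.4067 / 62e-6 = 314.9 Pa
Step 4: Convert Pa to kPa (divide by 1000).
dP = 0.31 kPa


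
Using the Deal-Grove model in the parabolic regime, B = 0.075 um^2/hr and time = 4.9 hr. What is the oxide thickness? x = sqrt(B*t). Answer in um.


Step 1: Compute B*t = 0.075 * 4.9 = 0.3675
Step 2: x = sqrt(0.3675)
x = 0.606 um


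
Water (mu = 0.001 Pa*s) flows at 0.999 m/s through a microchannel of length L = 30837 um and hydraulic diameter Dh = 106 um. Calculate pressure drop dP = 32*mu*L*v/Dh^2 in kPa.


Step 1: Convert to SI: L = 30837e-6 m, Dh = 106e-6 m
Step 2: dP = 32 * 0.001 * 30837e-6 * 0.999 / (106e-6)^2
Step 3: dP = 87735.60 Pa
Step 4: Convert to kPa: dP = 87.74 kPa


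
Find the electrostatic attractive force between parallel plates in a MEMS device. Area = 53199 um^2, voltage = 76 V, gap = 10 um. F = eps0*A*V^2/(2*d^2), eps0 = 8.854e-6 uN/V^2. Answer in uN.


Step 1: Identify parameters.
eps0 = 8.854e-6 uN/V^2, A = 53199 um^2, V = 76 V, d = 10 um
Step 2: Compute V^2 = 76^2 = 5776
Step 3: Compute d^2 = 10^2 = 100
Step 4: F = 0.5 * 8.854e-6 * 53199 * 5776 / 100
F = 13.603 uN


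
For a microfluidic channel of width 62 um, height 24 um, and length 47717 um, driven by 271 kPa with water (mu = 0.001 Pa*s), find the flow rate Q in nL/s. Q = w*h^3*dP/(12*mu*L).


Step 1: Convert all dimensions to SI (meters).
w = 62e-6 m, h = 24e-6 m, L = 47717e-6 m, dP = 271e3 Pa
Step 2: Q = w * h^3 * dP / (12 * mu * L)
Q = 62e-6 * (24e-6)^3 * 271e3 / (12 * 0.001 * 47717e-6) = 4.056396e-10 m^3/s
Step 3: Convert Q from m^3/s to nL/s (1 m^3 = 1e12 nL, so multiply by 1e12).
Q = 405.64 nL/s


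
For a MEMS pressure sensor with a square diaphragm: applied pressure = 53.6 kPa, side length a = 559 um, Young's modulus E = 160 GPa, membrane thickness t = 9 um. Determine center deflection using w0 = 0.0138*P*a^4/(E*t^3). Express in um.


Step 1: Convert pressure to compatible units (E is in GPa, so P in GPa).
P = 53.6 kPa = 53.6e-6 GPa
Step 2: Compute numerator: 0.0138 * P * a^4.
a^4 = 559^4 = 97644375361
numerator = 0.0138 * 53.6e-6 * 97644375361 = 7.22256e+04
Step 3: Compute denominator: E * t^3 = 160 * 9^3 = 116640
Step 4: w0 = numerator / denominator = 7.22256e+04 / 116640 = 0.6192 um


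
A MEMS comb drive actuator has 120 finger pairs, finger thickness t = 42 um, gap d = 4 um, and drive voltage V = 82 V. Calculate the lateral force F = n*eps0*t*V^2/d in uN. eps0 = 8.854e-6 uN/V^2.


Step 1: Parameters: n=120, eps0=8.854e-6 uN/V^2, t=42 um, V=82 V, d=4 um
Step 2: V^2 = 6724
Step 3: F = 120 * 8.854e-6 * 42 * 6724 / 4
F = 75.013 uN


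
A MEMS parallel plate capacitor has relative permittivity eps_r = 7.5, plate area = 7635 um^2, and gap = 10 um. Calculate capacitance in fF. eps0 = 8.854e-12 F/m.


Step 1: Convert area to m^2: A = 7635e-12 m^2
Step 2: Convert gap to m: d = 10e-6 m
Step 3: C = eps0 * eps_r * A / d
C = 8.854e-12 * 7.5 * 7635e-12 / 10e-6
Step 4: Convert to fF (multiply by 1e15).
C = 50.7 fF


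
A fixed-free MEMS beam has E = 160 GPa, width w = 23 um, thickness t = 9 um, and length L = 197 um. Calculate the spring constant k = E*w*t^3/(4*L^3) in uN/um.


Step 1: Convert E to consistent units (1 GPa = 1000 uN/um^2).
E = 160 GPa = 160000 uN/um^2
Step 2: Compute t^3 = 9^3 = 729
Step 3: Compute L^3 = 197^3 = 7645373
Step 4: k = 160000 * 23 * 729 / (4 * 7645373)
k = 87.7236 uN/um


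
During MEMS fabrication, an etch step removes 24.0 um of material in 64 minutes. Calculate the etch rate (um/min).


Step 1: Etch rate = depth / time
Step 2: rate = 24.0 / 64
rate = 0.375 um/min


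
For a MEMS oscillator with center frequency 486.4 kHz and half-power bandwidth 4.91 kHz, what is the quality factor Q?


Step 1: Q = f0 / bandwidth
Step 2: Q = 486.4 / 4.91
Q = 99.1


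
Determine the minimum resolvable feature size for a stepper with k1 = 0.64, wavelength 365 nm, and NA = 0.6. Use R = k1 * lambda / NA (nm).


Step 1: Identify values: k1 = 0.64, lambda = 365 nm, NA = 0.6
Step 2: R = k1 * lambda / NA
R = 0.64 * 365 / 0.6
R = 389.3 nm


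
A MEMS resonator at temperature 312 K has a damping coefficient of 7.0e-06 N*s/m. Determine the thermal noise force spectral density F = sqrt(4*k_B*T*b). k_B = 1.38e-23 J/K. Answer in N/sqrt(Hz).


Step 1: Compute 4 * k_B * T * b
= 4 * 1.38e-23 * 312 * 7.0e-06
= 1.2056e-25 N^2/Hz
Step 2: F_noise = sqrt(1.2056e-25)
F_noise = 3.47e-13 N/sqrt(Hz)


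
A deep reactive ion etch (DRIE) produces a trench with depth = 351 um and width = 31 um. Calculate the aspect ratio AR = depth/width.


Step 1: AR = depth / width
Step 2: AR = 351 / 31
AR = 11.3


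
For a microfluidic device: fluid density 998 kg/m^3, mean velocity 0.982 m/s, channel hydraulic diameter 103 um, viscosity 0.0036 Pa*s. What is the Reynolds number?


Step 1: Convert Dh to meters: Dh = 103e-6 m
Step 2: Re = rho * v * Dh / mu
Re = 998 * 0.982 * 103e-6 / 0.0036
Re = 28.04


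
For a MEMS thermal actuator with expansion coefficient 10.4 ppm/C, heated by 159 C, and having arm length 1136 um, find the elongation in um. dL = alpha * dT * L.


Step 1: Convert CTE: alpha = 10.4 ppm/C = 10.4e-6 /C
Step 2: dL = 10.4e-6 * 159 * 1136
dL = 1.8785 um


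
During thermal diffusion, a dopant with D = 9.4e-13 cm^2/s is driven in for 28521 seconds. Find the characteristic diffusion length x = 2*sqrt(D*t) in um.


Step 1: Compute D*t = 9.4e-13 * 28521 = 2.680974e-08 cm^2
Step 2: sqrt(D*t) = 1.63737e-04 cm
Step 3: x = 2 * 1.63737e-04 cm = 3.27474e-04 cm
Step 4: Convert to um (1 cm = 1e4 um): x = 3.275 um


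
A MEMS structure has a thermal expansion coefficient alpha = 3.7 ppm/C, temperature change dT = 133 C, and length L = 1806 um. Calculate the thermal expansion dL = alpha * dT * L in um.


Step 1: Convert CTE: alpha = 3.7 ppm/C = 3.7e-6 /C
Step 2: dL = 3.7e-6 * 133 * 1806
dL = 0.8887 um


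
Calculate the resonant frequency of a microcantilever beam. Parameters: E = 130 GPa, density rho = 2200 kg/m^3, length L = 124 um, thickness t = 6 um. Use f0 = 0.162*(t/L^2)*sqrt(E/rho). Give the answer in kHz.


Step 1: Convert units to SI.
t_SI = 6e-6 m, L_SI = 124e-6 m
Step 2: Calculate sqrt(E/rho).
sqrt(130e9 / 2200) = 7687.06 m/s
Step 3: Compute f0.
f0 = 0.162 * 6e-6 / (124e-6)^2 * 7687.06 = 485940.6 Hz = 485.94 kHz


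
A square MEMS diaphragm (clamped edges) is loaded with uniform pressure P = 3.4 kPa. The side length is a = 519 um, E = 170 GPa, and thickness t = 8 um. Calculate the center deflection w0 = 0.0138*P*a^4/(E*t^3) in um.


Step 1: Convert pressure to compatible units (E is in GPa, so P in GPa).
P = 3.4 kPa = 3.4e-6 GPa
Step 2: Compute numerator: 0.0138 * P * a^4.
a^4 = 519^4 = 72555348321
numerator = 0.0138 * 3.4e-6 * 72555348321 = 3.4043e+03
Step 3: Compute denominator: E * t^3 = 170 * 8^3 = 87040
Step 4: w0 = numerator / denominator = 3.4043e+03 / 87040 = 0.0391 um


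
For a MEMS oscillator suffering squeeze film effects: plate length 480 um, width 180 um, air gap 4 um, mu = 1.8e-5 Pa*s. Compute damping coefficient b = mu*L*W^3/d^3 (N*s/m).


Step 1: Convert to SI.
L = 480e-6 m, W = 180e-6 m, d = 4e-6 m
Step 2: W^3 = (180e-6)^3 = 5.83e-12 m^3
Step 3: d^3 = (4e-6)^3 = 6.40e-17 m^3
Step 4: b = 1.8e-5 * 480e-6 * 5.83e-12 / 6.40e-17
b = 7.87e-04 N*s/m


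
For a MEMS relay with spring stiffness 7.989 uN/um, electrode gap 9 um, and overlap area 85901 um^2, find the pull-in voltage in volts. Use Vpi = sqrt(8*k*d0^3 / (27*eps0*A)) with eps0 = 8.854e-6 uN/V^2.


Step 1: Compute numerator: 8 * k * d0^3 = 8 * 7.989 * 9^3 = 46591.848
Step 2: Compute denominator: 27 * eps0 * A = 27 * 8.854e-6 * 85901 = 20.535321
Step 3: Vpi = sqrt(46591.848 / 20.535321)
Vpi = 47.63 V


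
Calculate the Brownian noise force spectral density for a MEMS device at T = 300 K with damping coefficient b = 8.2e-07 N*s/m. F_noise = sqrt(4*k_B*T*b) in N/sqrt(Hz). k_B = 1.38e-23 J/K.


Step 1: Compute 4 * k_B * T * b
= 4 * 1.38e-23 * 300 * 8.2e-07
= 1.3579e-26 N^2/Hz
Step 2: F_noise = sqrt(1.3579e-26)
F_noise = 1.17e-13 N/sqrt(Hz)


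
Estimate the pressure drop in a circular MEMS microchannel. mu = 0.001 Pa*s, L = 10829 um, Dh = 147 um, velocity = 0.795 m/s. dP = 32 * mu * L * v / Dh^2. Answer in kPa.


Step 1: Convert to SI: L = 10829e-6 m, Dh = 147e-6 m
Step 2: dP = 32 * 0.001 * 10829e-6 * 0.795 / (147e-6)^2
Step 3: dP = 12748.84 Pa
Step 4: Convert to kPa: dP = 12.75 kPa


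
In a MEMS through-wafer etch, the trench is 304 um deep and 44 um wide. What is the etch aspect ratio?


Step 1: AR = depth / width
Step 2: AR = 304 / 44
AR = 6.9


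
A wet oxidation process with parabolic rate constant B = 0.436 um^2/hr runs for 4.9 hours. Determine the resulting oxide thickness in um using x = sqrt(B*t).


Step 1: Compute B*t = 0.436 * 4.9 = 2.1364
Step 2: x = sqrt(2.1364)
x = 1.462 um


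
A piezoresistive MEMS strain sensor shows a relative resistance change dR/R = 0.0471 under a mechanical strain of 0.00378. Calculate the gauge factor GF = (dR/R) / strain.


Step 1: Identify values.
dR/R = 0.0471, strain = 0.00378
Step 2: GF = (dR/R) / strain = 0.0471 / 0.00378
GF = 12.5


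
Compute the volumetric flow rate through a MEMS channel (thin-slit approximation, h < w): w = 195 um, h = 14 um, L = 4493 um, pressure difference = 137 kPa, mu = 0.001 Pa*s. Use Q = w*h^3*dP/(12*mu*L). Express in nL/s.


Step 1: Convert all dimensions to SI (meters).
w = 195e-6 m, h = 14e-6 m, L = 4493e-6 m, dP = 137e3 Pa
Step 2: Q = w * h^3 * dP / (12 * mu * L)
Q = 195e-6 * (14e-6)^3 * 137e3 / (12 * 0.001 * 4493e-6) = 1.35963276e-09 m^3/s
Step 3: Convert Q from m^3/s to nL/s (1 m^3 = 1e12 nL, so multiply by 1e12).
Q = 1359.633 nL/s


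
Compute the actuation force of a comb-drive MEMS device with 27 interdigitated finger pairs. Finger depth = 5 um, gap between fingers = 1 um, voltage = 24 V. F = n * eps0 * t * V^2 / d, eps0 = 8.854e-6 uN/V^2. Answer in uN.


Step 1: Parameters: n=27, eps0=8.854e-6 uN/V^2, t=5 um, V=24 V, d=1 um
Step 2: V^2 = 576
Step 3: F = 27 * 8.854e-6 * 5 * 576 / 1
F = 0.688 uN


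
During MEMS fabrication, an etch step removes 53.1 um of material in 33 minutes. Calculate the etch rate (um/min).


Step 1: Etch rate = depth / time
Step 2: rate = 53.1 / 33
rate = 1.609 um/min


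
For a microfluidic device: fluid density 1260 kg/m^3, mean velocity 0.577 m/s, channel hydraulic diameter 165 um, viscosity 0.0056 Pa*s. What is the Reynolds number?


Step 1: Convert Dh to meters: Dh = 165e-6 m
Step 2: Re = rho * v * Dh / mu
Re = 1260 * 0.577 * 165e-6 / 0.0056
Re = 21.421


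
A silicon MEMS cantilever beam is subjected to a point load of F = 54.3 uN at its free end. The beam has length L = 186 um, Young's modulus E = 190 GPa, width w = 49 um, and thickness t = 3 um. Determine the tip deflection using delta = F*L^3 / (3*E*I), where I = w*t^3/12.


Step 1: Calculate the second moment of area.
I = w * t^3 / 12 = 49 * 3^3 / 12 = 110.25 um^4
Step 2: Convert E to consistent units (1 GPa = 1000 uN/um^2).
E = 190 GPa = 190000 uN/um^2
Step 3: Calculate tip deflection.
delta = F * L^3 / (3 * E * I)
delta = 54.3 * 186^3 / (3 * 190000 * 110.25)
delta = 5.5601 um


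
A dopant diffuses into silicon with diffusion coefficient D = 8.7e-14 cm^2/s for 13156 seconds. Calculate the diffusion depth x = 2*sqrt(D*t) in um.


Step 1: Compute D*t = 8.7e-14 * 13156 = 1.144572e-09 cm^2
Step 2: sqrt(D*t) = 3.3832e-05 cm
Step 3: x = 2 * 3.3832e-05 cm = 6.7664e-05 cm
Step 4: Convert to um (1 cm = 1e4 um): x = 0.677 um


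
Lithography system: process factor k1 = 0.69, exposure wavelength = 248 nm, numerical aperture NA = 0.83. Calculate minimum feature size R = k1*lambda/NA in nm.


Step 1: Identify values: k1 = 0.69, lambda = 248 nm, NA = 0.83
Step 2: R = k1 * lambda / NA
R = 0.69 * 248 / 0.83
R = 206.2 nm


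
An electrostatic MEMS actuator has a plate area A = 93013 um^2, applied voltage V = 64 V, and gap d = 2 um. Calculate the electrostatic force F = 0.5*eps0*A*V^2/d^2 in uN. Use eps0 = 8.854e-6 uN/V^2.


Step 1: Identify parameters.
eps0 = 8.854e-6 uN/V^2, A = 93013 um^2, V = 64 V, d = 2 um
Step 2: Compute V^2 = 64^2 = 4096
Step 3: Compute d^2 = 2^2 = 4
Step 4: F = 0.5 * 8.854e-6 * 93013 * 4096 / 4
F = 421.651 uN


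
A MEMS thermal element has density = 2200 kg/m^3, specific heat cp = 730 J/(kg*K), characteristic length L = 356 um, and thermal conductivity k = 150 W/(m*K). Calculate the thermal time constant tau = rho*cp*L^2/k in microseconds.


Step 1: Convert L to m: L = 356e-6 m
Step 2: L^2 = (356e-6)^2 = 1.26736e-07 m^2
Step 3: tau = 2200 * 730 * 1.26736e-07 / 150 = 1.3569201e-03 s
Step 4: Convert to microseconds (multiply by 1e6).
tau = 1356.92 us


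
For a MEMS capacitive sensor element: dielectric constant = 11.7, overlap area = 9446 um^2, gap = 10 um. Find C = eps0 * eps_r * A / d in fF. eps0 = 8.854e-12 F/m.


Step 1: Convert area to m^2: A = 9446e-12 m^2
Step 2: Convert gap to m: d = 10e-6 m
Step 3: C = eps0 * eps_r * A / d
C = 8.854e-12 * 11.7 * 9446e-12 / 10e-6
Step 4: Convert to fF (multiply by 1e15).
C = 97.85 fF


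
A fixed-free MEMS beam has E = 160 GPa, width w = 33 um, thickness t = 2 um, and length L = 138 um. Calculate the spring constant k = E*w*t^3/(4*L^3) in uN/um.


Step 1: Convert E to consistent units (1 GPa = 1000 uN/um^2).
E = 160 GPa = 160000 uN/um^2
Step 2: Compute t^3 = 2^3 = 8
Step 3: Compute L^3 = 138^3 = 2628072
Step 4: k = 160000 * 33 * 8 / (4 * 2628072)
k = 4.0182 uN/um


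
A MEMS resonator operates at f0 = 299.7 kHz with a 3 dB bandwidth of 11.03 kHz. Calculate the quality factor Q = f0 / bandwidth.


Step 1: Q = f0 / bandwidth
Step 2: Q = 299.7 / 11.03
Q = 27.2


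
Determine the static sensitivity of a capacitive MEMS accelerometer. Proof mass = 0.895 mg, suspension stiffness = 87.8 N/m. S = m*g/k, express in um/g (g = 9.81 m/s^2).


Step 1: Convert mass: m = 0.895 mg = 8.95e-07 kg
Step 2: S = m * g / k = 8.95e-07 * 9.81 / 87.8
Step 3: S = 1.00e-07 m/g
Step 4: Convert to um/g: S = 0.1 um/g
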